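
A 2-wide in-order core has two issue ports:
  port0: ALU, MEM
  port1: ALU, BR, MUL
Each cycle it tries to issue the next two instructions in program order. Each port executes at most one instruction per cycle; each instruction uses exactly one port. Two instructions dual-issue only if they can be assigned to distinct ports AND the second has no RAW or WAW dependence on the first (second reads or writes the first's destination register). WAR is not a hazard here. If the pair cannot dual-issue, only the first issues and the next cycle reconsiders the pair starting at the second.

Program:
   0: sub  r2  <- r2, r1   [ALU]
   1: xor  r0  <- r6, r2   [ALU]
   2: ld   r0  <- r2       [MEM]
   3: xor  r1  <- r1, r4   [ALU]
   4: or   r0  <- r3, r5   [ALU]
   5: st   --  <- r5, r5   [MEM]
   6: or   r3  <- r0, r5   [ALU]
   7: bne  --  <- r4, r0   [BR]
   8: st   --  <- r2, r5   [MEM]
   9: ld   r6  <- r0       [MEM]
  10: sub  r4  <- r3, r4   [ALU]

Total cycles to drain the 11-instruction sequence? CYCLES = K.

0. sub.ALU @i0  | RAW r2
1. xor.ALU @i1  | WAW r0
2. ld.MEM;xor.ALU @i2,i3  | pair
3. or.ALU;st.MEM @i4,i5  | pair
4. or.ALU;bne.BR @i6,i7  | pair
5. st.MEM @i8  | no-port MEM/MEM
6. ld.MEM;sub.ALU @i9,i10  | pair

CYCLES = 7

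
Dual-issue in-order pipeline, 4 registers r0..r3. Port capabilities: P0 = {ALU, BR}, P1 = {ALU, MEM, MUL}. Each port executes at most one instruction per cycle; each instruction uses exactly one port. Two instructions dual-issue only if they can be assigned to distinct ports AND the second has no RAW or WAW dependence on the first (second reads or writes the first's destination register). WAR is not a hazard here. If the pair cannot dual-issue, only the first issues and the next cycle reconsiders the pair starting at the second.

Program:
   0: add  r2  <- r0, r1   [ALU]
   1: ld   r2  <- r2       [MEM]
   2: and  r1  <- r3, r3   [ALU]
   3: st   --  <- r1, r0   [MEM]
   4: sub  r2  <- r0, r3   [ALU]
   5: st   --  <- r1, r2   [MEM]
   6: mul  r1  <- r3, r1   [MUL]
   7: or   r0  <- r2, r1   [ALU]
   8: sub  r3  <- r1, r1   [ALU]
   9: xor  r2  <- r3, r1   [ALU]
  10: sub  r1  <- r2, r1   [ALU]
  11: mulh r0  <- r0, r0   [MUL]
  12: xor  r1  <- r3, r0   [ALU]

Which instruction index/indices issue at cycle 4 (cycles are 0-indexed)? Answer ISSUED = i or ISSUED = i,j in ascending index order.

ISSUED = 6

[0] i0  add.ALU  -- RAW+WAW r2
[1] i1/i2  ld.MEM/and.ALU  -- dual
[2] i3/i4  st.MEM/sub.ALU  -- dual
[3] i5  st.MEM  -- no-port MEM/MUL
[4] i6  mul.MUL  -- RAW r1
[5] i7/i8  or.ALU/sub.ALU  -- dual
[6] i9  xor.ALU  -- RAW r2
[7] i10/i11  sub.ALU/mulh.MUL  -- dual
[8] i12  xor.ALU  -- tail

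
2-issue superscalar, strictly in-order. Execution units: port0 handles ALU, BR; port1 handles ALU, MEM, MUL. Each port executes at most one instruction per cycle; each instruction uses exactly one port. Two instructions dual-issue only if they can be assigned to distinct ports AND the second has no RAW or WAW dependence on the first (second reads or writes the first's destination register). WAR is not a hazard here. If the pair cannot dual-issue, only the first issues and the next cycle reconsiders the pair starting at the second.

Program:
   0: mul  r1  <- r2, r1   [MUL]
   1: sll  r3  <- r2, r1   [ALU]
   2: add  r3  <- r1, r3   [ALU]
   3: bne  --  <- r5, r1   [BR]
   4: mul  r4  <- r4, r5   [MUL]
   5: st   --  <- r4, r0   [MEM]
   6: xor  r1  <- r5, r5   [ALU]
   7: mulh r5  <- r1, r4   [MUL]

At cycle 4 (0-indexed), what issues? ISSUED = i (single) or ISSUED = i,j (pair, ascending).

ISSUED = 5,6

[0] i0  mul  -- RAW r1
[1] i1  sll  -- RAW+WAW r3
[2] i2/i3  add bne  -- dual
[3] i4  mul  -- no-port MUL/MEM
[4] i5/i6  st xor  -- dual
[5] i7  mulh  -- tail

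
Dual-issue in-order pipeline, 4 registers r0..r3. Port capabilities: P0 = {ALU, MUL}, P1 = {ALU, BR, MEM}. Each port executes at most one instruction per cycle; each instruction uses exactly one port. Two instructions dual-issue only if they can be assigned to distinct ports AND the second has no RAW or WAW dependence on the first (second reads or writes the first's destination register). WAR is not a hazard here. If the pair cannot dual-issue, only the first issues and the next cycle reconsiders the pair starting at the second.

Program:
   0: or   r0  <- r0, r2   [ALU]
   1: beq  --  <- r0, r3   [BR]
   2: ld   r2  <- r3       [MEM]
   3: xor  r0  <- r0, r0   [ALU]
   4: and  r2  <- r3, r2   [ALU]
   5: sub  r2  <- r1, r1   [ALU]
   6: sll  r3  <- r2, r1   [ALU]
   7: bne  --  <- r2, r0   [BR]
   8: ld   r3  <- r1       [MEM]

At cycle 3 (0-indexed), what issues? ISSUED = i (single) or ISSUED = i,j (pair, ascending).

ISSUED = 4

0. or.ALU @i0  | RAW r0
1. beq.BR @i1  | no-port BR/MEM
2. ld.MEM xor.ALU @i2/i3  | 2-wide
3. and.ALU @i4  | WAW r2
4. sub.ALU @i5  | RAW r2
5. sll.ALU bne.BR @i6/i7  | 2-wide
6. ld.MEM @i8  | tail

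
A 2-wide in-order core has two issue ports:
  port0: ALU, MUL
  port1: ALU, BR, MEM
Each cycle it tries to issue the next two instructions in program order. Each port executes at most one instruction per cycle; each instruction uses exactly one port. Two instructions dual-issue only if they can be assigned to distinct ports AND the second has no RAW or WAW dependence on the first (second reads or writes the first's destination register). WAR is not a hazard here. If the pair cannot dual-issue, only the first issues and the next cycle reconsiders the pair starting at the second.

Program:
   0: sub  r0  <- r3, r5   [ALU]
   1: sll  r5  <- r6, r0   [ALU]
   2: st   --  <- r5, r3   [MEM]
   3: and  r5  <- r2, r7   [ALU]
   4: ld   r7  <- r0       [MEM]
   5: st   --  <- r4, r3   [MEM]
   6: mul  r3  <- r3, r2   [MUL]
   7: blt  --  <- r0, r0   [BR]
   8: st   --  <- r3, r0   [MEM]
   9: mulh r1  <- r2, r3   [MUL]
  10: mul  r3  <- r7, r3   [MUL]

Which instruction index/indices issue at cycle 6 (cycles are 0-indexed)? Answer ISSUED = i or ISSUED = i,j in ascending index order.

t=0 i0:sub ; RAW r0
t=1 i1:sll ; RAW r5
t=2 i2/i3:st+and ; 2-wide
t=3 i4:ld ; no-port MEM/MEM
t=4 i5/i6:st+mul ; 2-wide
t=5 i7:blt ; no-port BR/MEM
t=6 i8/i9:st+mulh ; 2-wide
t=7 i10:mul ; tail

ISSUED = 8,9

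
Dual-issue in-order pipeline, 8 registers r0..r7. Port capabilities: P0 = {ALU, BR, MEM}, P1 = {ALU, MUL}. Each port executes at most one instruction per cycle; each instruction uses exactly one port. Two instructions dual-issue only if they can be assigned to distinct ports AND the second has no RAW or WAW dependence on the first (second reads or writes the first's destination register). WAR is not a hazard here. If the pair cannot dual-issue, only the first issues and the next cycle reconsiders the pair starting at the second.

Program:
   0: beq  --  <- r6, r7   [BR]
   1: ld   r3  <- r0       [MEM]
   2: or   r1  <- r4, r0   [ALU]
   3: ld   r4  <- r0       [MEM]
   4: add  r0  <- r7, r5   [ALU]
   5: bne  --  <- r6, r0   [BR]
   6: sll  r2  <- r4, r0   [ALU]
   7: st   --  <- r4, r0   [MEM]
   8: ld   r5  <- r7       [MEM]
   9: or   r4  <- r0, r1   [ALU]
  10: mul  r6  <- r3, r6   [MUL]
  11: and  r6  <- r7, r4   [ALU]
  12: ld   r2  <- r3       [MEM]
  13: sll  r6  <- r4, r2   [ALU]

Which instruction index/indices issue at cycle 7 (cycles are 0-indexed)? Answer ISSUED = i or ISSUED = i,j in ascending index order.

#0 head=0: beq.BR i0 no-port BR/MEM
#1 head=1: ld.MEM+or.ALU i1,i2 2-wide
#2 head=3: ld.MEM+add.ALU i3,i4 2-wide
#3 head=5: bne.BR+sll.ALU i5,i6 2-wide
#4 head=7: st.MEM i7 no-port MEM/MEM
#5 head=8: ld.MEM+or.ALU i8,i9 2-wide
#6 head=10: mul.MUL i10 WAW r6
#7 head=11: and.ALU+ld.MEM i11,i12 2-wide
#8 head=13: sll.ALU i13 tail

ISSUED = 11,12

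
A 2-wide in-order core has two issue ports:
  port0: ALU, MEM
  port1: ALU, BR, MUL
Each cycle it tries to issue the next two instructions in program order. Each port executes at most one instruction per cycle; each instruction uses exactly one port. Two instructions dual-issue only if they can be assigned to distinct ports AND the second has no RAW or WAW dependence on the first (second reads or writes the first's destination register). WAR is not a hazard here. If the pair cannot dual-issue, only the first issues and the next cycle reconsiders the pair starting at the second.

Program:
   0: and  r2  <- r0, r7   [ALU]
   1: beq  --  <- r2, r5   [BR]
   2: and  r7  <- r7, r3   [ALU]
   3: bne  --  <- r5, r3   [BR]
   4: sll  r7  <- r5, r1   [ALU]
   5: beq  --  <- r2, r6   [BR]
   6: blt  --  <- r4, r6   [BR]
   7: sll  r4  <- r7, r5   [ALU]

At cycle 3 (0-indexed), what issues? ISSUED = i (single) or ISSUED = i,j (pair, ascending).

ISSUED = 5

c0: i0 and.ALU  RAW r2
c1: i1,i2 beq.BR+and.ALU  dual
c2: i3,i4 bne.BR+sll.ALU  dual
c3: i5 beq.BR  no-port BR/BR
c4: i6,i7 blt.BR+sll.ALU  dual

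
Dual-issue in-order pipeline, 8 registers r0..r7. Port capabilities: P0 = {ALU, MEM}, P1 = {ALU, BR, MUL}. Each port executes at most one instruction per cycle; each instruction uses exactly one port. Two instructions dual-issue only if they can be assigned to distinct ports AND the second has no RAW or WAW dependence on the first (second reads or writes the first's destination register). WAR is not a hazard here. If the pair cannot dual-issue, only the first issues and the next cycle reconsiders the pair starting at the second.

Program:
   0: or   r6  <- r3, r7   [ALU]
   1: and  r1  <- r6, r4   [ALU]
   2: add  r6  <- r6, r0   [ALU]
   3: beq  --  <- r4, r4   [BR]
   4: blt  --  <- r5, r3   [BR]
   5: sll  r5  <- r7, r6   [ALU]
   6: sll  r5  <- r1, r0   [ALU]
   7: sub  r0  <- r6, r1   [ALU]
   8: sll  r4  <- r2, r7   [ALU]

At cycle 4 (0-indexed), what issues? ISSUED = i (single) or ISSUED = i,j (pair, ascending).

#0 head=0: or.ALU i0 RAW r6
#1 head=1: and.ALU;add.ALU i1+i2 dual
#2 head=3: beq.BR i3 no-port BR/BR
#3 head=4: blt.BR;sll.ALU i4+i5 dual
#4 head=6: sll.ALU;sub.ALU i6+i7 dual
#5 head=8: sll.ALU i8 tail

ISSUED = 6,7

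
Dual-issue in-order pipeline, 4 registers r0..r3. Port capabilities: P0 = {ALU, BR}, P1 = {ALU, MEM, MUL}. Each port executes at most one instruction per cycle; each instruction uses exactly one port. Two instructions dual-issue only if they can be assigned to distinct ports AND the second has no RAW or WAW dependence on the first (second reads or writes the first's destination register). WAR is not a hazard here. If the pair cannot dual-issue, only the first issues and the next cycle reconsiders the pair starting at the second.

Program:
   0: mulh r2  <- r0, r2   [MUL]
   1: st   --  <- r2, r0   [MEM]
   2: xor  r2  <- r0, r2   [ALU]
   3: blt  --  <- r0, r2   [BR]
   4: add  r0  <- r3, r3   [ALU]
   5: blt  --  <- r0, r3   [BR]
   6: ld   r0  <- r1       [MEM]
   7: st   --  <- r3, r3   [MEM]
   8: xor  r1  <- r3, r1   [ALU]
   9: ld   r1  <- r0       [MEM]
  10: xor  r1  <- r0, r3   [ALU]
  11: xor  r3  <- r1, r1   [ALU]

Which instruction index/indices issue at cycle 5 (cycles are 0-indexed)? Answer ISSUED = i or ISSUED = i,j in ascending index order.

  cy0 -> i0 (mulh.MUL) no-port MUL/MEM
  cy1 -> i1/i2 (st.MEM;xor.ALU) dual
  cy2 -> i3/i4 (blt.BR;add.ALU) dual
  cy3 -> i5/i6 (blt.BR;ld.MEM) dual
  cy4 -> i7/i8 (st.MEM;xor.ALU) dual
  cy5 -> i9 (ld.MEM) WAW r1
  cy6 -> i10 (xor.ALU) RAW r1
  cy7 -> i11 (xor.ALU) tail

ISSUED = 9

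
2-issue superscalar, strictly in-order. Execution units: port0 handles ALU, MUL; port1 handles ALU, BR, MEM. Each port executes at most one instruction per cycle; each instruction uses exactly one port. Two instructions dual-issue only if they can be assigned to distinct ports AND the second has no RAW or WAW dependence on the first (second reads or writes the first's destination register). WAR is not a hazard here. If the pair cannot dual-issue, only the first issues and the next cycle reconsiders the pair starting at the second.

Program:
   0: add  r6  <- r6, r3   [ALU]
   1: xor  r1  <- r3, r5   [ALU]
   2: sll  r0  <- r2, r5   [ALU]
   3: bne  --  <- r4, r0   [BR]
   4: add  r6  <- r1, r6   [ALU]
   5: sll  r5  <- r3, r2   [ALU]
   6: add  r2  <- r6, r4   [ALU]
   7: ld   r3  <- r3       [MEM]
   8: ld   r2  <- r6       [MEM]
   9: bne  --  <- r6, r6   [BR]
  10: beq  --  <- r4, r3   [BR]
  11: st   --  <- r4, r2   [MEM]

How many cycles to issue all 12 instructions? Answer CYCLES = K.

t=0 i0/i1:add.ALU/xor.ALU ; dual
t=1 i2:sll.ALU ; RAW r0
t=2 i3/i4:bne.BR/add.ALU ; dual
t=3 i5/i6:sll.ALU/add.ALU ; dual
t=4 i7:ld.MEM ; no-port MEM/MEM
t=5 i8:ld.MEM ; no-port MEM/BR
t=6 i9:bne.BR ; no-port BR/BR
t=7 i10:beq.BR ; no-port BR/MEM
t=8 i11:st.MEM ; tail

CYCLES = 9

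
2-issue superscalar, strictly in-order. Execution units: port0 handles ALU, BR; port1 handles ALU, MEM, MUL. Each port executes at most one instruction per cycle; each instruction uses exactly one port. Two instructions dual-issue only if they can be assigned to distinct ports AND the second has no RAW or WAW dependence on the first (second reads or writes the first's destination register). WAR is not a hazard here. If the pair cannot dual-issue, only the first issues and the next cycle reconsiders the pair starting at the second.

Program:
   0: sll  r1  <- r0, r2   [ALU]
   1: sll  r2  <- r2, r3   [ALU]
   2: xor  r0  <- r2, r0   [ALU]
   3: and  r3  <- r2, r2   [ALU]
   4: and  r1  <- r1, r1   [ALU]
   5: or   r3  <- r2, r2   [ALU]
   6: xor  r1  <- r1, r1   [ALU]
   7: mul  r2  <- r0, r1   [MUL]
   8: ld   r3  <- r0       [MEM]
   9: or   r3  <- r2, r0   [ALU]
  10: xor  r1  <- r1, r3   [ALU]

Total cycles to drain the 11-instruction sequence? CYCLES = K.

t=0 i0+i1:sll sll ; pair
t=1 i2+i3:xor and ; pair
t=2 i4+i5:and or ; pair
t=3 i6:xor ; RAW r1
t=4 i7:mul ; no-port MUL/MEM
t=5 i8:ld ; WAW r3
t=6 i9:or ; RAW r3
t=7 i10:xor ; tail

CYCLES = 8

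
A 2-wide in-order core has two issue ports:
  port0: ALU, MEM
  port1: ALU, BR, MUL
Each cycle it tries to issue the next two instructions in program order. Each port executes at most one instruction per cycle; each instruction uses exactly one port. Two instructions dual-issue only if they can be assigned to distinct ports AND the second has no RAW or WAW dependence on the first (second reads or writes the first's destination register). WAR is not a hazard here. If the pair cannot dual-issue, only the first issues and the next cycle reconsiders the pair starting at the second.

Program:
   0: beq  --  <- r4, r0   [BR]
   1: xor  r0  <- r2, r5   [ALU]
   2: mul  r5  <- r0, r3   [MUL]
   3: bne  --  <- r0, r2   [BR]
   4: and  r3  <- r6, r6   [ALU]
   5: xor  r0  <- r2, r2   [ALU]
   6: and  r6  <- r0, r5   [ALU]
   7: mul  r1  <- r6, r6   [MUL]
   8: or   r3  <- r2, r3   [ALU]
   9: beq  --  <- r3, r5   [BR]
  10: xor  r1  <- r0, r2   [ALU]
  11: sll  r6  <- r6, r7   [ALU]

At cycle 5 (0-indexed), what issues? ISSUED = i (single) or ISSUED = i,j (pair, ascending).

c0: i0&i1 beq.BR+xor.ALU  pair
c1: i2 mul.MUL  no-port MUL/BR
c2: i3&i4 bne.BR+and.ALU  pair
c3: i5 xor.ALU  RAW r0
c4: i6 and.ALU  RAW r6
c5: i7&i8 mul.MUL+or.ALU  pair
c6: i9&i10 beq.BR+xor.ALU  pair
c7: i11 sll.ALU  tail

ISSUED = 7,8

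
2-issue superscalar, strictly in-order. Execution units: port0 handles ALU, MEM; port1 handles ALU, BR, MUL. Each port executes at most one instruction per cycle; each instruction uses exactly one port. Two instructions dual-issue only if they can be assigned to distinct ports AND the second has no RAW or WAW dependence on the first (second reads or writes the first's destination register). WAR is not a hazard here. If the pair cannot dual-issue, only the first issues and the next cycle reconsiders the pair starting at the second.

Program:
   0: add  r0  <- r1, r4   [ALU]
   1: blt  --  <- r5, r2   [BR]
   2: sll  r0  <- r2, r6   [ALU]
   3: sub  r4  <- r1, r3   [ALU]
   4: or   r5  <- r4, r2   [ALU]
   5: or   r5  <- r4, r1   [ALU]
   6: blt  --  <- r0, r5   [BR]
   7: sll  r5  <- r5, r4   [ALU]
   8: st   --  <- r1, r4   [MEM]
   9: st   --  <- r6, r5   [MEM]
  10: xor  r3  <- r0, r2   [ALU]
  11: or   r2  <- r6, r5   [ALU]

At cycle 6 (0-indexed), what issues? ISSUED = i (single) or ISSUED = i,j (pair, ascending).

[0] i0+i1  add.ALU/blt.BR  -- 2-wide
[1] i2+i3  sll.ALU/sub.ALU  -- 2-wide
[2] i4  or.ALU  -- WAW r5
[3] i5  or.ALU  -- RAW r5
[4] i6+i7  blt.BR/sll.ALU  -- 2-wide
[5] i8  st.MEM  -- no-port MEM/MEM
[6] i9+i10  st.MEM/xor.ALU  -- 2-wide
[7] i11  or.ALU  -- tail

ISSUED = 9,10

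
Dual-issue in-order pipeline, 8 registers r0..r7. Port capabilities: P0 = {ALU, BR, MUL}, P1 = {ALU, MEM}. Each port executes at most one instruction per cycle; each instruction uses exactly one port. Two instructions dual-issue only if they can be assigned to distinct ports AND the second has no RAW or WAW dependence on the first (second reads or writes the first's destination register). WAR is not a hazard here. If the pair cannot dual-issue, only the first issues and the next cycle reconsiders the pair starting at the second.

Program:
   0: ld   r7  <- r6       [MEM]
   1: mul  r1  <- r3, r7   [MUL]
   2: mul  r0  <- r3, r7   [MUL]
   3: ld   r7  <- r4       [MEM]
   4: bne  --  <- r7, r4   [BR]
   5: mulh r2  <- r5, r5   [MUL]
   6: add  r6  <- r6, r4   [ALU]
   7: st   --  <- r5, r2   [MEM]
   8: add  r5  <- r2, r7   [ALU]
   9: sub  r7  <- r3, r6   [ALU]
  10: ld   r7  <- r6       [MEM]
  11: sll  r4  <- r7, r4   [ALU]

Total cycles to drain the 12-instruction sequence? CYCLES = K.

0. ld.MEM @i0  | RAW r7
1. mul.MUL @i1  | no-port MUL/MUL
2. mul.MUL ld.MEM @i2/i3  | pair
3. bne.BR @i4  | no-port BR/MUL
4. mulh.MUL add.ALU @i5/i6  | pair
5. st.MEM add.ALU @i7/i8  | pair
6. sub.ALU @i9  | WAW r7
7. ld.MEM @i10  | RAW r7
8. sll.ALU @i11  | tail

CYCLES = 9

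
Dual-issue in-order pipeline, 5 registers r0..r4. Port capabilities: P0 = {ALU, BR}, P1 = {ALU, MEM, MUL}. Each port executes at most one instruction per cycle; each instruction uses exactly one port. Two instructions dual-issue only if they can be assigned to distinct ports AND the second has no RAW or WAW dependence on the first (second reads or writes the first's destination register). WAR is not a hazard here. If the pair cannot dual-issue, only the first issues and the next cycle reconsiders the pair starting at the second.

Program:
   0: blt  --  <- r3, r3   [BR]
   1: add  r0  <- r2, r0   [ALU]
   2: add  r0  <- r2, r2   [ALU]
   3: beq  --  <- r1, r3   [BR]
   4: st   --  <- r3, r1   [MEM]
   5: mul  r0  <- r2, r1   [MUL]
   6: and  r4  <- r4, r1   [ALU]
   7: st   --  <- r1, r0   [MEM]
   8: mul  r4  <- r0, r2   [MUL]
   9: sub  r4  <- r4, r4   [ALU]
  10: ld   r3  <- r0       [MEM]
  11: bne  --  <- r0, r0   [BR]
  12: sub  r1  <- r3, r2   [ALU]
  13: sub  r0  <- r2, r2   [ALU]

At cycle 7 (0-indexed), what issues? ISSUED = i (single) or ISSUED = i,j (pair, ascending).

0. blt.BR;add.ALU @i0+i1  | dual
1. add.ALU;beq.BR @i2+i3  | dual
2. st.MEM @i4  | no-port MEM/MUL
3. mul.MUL;and.ALU @i5+i6  | dual
4. st.MEM @i7  | no-port MEM/MUL
5. mul.MUL @i8  | RAW+WAW r4
6. sub.ALU;ld.MEM @i9+i10  | dual
7. bne.BR;sub.ALU @i11+i12  | dual
8. sub.ALU @i13  | tail

ISSUED = 11,12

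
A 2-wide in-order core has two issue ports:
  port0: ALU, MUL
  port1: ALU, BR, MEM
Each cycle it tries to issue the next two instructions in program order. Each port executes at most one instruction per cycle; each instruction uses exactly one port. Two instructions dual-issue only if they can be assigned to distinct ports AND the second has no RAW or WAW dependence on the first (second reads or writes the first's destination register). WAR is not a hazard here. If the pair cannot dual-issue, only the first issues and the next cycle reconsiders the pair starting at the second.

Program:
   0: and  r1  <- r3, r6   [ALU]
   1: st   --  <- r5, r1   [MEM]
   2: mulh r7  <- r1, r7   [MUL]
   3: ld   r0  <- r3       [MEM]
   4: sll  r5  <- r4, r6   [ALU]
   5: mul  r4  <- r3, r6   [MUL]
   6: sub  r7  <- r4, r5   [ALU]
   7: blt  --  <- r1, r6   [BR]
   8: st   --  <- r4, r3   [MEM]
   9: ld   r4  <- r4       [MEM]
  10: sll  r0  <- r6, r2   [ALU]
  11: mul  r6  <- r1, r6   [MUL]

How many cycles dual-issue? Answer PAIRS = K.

PAIRS = 4

#0 head=0: and.ALU i0 RAW r1
#1 head=1: st.MEM/mulh.MUL i1,i2 2-wide
#2 head=3: ld.MEM/sll.ALU i3,i4 2-wide
#3 head=5: mul.MUL i5 RAW r4
#4 head=6: sub.ALU/blt.BR i6,i7 2-wide
#5 head=8: st.MEM i8 no-port MEM/MEM
#6 head=9: ld.MEM/sll.ALU i9,i10 2-wide
#7 head=11: mul.MUL i11 tail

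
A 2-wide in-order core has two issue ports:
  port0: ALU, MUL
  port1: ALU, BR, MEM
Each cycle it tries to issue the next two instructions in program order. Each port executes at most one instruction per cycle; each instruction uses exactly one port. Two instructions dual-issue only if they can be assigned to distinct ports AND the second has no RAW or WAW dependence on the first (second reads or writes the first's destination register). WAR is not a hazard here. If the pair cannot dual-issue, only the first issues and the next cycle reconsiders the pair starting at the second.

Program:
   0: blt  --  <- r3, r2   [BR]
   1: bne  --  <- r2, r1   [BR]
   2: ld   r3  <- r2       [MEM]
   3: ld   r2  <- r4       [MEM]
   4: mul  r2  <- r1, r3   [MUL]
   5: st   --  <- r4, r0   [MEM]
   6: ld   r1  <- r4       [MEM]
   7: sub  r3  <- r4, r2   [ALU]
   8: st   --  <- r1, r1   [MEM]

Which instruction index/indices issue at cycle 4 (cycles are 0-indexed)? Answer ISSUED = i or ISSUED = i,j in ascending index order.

0. blt @i0  | no-port BR/BR
1. bne @i1  | no-port BR/MEM
2. ld @i2  | no-port MEM/MEM
3. ld @i3  | WAW r2
4. mul+st @i4/i5  | dual
5. ld+sub @i6/i7  | dual
6. st @i8  | tail

ISSUED = 4,5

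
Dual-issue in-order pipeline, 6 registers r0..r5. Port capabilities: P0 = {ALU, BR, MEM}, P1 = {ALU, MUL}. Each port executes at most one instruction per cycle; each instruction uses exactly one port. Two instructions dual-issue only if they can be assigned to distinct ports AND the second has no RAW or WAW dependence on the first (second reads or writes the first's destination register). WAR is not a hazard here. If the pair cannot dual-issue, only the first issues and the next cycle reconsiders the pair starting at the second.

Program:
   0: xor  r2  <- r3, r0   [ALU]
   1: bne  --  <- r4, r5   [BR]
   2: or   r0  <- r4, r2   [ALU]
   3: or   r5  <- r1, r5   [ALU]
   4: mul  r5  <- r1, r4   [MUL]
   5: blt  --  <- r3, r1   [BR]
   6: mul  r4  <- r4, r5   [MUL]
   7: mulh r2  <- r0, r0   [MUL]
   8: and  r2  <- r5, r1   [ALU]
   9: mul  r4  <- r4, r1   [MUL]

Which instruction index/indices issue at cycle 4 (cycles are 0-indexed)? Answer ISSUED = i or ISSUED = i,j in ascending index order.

#0 head=0: xor.ALU+bne.BR i0,i1 pair
#1 head=2: or.ALU+or.ALU i2,i3 pair
#2 head=4: mul.MUL+blt.BR i4,i5 pair
#3 head=6: mul.MUL i6 no-port MUL/MUL
#4 head=7: mulh.MUL i7 WAW r2
#5 head=8: and.ALU+mul.MUL i8,i9 pair

ISSUED = 7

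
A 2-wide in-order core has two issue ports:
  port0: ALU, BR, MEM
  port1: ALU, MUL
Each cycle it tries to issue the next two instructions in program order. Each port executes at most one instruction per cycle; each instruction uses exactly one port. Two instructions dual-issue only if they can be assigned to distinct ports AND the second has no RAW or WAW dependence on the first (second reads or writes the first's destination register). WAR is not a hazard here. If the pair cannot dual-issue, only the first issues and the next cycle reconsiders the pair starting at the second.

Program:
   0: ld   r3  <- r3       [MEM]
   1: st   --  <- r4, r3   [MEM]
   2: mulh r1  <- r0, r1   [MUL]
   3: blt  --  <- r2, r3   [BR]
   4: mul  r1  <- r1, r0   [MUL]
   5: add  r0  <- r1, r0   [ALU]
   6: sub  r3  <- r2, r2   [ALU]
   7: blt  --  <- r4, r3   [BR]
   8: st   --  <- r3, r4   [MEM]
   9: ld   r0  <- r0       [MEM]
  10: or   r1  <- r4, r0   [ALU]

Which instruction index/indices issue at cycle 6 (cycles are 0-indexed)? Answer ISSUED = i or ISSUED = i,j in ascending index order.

#0 head=0: ld.MEM i0 no-port MEM/MEM
#1 head=1: st.MEM/mulh.MUL i1/i2 dual
#2 head=3: blt.BR/mul.MUL i3/i4 dual
#3 head=5: add.ALU/sub.ALU i5/i6 dual
#4 head=7: blt.BR i7 no-port BR/MEM
#5 head=8: st.MEM i8 no-port MEM/MEM
#6 head=9: ld.MEM i9 RAW r0
#7 head=10: or.ALU i10 tail

ISSUED = 9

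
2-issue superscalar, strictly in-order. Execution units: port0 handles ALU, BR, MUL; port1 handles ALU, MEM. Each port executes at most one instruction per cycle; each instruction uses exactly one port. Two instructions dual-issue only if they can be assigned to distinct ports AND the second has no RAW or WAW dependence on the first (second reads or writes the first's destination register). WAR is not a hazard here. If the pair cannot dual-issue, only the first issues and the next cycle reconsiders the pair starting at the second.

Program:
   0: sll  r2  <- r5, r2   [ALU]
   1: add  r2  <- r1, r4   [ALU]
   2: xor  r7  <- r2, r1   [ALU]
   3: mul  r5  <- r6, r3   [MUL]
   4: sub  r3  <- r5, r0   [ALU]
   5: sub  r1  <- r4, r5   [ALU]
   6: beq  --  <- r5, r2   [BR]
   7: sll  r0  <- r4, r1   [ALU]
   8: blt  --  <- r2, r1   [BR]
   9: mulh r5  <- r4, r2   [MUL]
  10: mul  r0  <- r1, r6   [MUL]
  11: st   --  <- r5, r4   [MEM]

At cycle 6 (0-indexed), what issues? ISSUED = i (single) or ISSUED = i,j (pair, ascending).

[0] i0  sll.ALU  -- WAW r2
[1] i1  add.ALU  -- RAW r2
[2] i2&i3  xor.ALU+mul.MUL  -- pair
[3] i4&i5  sub.ALU+sub.ALU  -- pair
[4] i6&i7  beq.BR+sll.ALU  -- pair
[5] i8  blt.BR  -- no-port BR/MUL
[6] i9  mulh.MUL  -- no-port MUL/MUL
[7] i10&i11  mul.MUL+st.MEM  -- pair

ISSUED = 9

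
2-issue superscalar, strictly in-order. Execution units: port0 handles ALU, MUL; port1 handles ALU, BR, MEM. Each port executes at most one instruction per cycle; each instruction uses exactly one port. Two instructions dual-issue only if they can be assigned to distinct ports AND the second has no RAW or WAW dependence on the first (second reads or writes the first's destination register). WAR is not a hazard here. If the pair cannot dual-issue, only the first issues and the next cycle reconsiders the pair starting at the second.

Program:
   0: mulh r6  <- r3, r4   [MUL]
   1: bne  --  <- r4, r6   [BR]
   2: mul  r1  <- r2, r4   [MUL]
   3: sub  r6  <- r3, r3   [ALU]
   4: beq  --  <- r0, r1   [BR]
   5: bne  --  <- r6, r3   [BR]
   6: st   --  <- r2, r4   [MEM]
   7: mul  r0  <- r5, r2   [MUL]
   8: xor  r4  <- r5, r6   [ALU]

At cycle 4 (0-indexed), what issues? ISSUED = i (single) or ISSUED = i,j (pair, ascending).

ISSUED = 6,7

  cy0 -> i0 (mulh.MUL) RAW r6
  cy1 -> i1+i2 (bne.BR+mul.MUL) dual
  cy2 -> i3+i4 (sub.ALU+beq.BR) dual
  cy3 -> i5 (bne.BR) no-port BR/MEM
  cy4 -> i6+i7 (st.MEM+mul.MUL) dual
  cy5 -> i8 (xor.ALU) tail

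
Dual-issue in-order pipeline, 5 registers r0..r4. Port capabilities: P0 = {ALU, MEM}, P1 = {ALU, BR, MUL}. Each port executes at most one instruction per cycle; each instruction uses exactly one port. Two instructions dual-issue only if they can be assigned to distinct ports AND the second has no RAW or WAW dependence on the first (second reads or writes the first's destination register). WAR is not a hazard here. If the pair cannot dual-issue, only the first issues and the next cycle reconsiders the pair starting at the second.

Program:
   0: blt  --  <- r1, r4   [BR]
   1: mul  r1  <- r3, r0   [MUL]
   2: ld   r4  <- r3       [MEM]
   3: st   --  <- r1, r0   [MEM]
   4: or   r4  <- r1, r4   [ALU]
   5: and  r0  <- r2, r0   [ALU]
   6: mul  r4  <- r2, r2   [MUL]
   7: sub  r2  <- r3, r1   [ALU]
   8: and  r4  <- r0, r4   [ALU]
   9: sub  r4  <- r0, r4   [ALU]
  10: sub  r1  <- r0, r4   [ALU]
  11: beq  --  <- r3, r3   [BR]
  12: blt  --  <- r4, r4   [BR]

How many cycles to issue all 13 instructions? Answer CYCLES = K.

#0 head=0: blt.BR i0 no-port BR/MUL
#1 head=1: mul.MUL+ld.MEM i1/i2 2-wide
#2 head=3: st.MEM+or.ALU i3/i4 2-wide
#3 head=5: and.ALU+mul.MUL i5/i6 2-wide
#4 head=7: sub.ALU+and.ALU i7/i8 2-wide
#5 head=9: sub.ALU i9 RAW r4
#6 head=10: sub.ALU+beq.BR i10/i11 2-wide
#7 head=12: blt.BR i12 tail

CYCLES = 8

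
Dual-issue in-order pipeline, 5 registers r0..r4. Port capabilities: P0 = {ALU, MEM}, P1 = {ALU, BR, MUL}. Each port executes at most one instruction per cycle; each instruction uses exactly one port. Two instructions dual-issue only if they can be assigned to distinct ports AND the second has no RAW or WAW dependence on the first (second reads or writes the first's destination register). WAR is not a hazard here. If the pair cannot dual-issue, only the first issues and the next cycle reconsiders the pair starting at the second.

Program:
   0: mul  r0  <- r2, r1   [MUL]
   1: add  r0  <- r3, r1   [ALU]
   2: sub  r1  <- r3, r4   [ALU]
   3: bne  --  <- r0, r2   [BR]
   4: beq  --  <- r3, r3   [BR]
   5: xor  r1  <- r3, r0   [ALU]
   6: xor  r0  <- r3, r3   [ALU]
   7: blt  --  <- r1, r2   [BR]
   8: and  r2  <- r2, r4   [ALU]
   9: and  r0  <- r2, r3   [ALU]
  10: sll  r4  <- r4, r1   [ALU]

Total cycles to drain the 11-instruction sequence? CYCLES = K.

[0] i0  mul  -- WAW r0
[1] i1+i2  add;sub  -- 2-wide
[2] i3  bne  -- no-port BR/BR
[3] i4+i5  beq;xor  -- 2-wide
[4] i6+i7  xor;blt  -- 2-wide
[5] i8  and  -- RAW r2
[6] i9+i10  and;sll  -- 2-wide

CYCLES = 7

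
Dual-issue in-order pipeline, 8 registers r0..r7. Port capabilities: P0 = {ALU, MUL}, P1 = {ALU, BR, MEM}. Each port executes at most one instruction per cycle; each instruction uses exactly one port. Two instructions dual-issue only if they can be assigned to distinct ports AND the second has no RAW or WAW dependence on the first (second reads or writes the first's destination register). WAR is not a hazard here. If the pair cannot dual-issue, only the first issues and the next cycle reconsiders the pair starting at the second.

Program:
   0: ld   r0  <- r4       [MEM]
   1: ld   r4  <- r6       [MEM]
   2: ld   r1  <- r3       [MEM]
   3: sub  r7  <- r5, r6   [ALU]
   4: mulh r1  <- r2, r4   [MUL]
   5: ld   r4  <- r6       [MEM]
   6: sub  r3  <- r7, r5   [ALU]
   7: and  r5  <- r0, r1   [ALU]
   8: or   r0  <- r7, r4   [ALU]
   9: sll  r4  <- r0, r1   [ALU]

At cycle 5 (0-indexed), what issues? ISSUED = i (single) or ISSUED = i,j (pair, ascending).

ISSUED = 8

t=0 i0:ld.MEM ; no-port MEM/MEM
t=1 i1:ld.MEM ; no-port MEM/MEM
t=2 i2+i3:ld.MEM sub.ALU ; pair
t=3 i4+i5:mulh.MUL ld.MEM ; pair
t=4 i6+i7:sub.ALU and.ALU ; pair
t=5 i8:or.ALU ; RAW r0
t=6 i9:sll.ALU ; tail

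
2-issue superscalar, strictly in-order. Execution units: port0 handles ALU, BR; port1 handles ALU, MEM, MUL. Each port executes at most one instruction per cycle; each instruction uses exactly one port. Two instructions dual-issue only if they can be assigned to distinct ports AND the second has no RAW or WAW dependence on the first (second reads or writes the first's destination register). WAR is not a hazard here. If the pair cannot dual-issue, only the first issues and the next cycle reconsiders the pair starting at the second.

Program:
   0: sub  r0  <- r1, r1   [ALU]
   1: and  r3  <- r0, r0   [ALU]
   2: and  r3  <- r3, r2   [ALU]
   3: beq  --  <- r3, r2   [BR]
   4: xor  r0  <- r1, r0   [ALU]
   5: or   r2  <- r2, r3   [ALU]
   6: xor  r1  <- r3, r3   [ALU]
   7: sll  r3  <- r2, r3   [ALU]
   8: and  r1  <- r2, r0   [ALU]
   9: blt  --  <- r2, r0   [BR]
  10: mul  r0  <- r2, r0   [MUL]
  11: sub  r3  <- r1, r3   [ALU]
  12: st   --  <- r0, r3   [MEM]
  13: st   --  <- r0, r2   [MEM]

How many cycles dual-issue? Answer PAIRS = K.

PAIRS = 4

t=0 i0:sub ; RAW r0
t=1 i1:and ; RAW+WAW r3
t=2 i2:and ; RAW r3
t=3 i3&i4:beq xor ; pair
t=4 i5&i6:or xor ; pair
t=5 i7&i8:sll and ; pair
t=6 i9&i10:blt mul ; pair
t=7 i11:sub ; RAW r3
t=8 i12:st ; no-port MEM/MEM
t=9 i13:st ; tail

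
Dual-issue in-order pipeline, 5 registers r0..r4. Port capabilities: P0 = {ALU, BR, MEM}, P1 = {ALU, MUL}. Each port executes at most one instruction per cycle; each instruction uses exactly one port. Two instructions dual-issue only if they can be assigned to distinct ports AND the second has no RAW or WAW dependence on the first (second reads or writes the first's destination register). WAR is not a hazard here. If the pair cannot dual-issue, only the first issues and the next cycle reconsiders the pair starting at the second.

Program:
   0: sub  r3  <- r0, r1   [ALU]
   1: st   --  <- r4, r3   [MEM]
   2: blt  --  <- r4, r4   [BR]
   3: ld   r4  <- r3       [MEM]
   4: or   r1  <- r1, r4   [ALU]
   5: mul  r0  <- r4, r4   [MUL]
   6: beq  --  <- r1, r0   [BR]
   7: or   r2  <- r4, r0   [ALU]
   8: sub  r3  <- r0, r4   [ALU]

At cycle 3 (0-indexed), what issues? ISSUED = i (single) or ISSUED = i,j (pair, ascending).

ISSUED = 3

c0: i0 sub.ALU  RAW r3
c1: i1 st.MEM  no-port MEM/BR
c2: i2 blt.BR  no-port BR/MEM
c3: i3 ld.MEM  RAW r4
c4: i4/i5 or.ALU+mul.MUL  2-wide
c5: i6/i7 beq.BR+or.ALU  2-wide
c6: i8 sub.ALU  tail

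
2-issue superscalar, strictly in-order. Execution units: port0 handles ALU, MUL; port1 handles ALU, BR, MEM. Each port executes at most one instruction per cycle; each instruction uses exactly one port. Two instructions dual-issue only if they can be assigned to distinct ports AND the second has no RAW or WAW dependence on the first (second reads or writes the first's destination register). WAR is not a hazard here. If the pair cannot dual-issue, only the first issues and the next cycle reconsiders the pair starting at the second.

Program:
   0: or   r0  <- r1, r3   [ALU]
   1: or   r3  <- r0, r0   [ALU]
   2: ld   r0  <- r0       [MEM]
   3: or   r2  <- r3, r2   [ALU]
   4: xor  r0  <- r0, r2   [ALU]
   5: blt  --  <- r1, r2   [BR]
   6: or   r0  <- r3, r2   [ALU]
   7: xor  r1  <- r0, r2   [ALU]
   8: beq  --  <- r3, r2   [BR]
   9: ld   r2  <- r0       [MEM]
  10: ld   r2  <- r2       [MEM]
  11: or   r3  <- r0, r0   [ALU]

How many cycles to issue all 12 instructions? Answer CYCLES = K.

CYCLES = 8

[0] i0  or.ALU  -- RAW r0
[1] i1,i2  or.ALU ld.MEM  -- pair
[2] i3  or.ALU  -- RAW r2
[3] i4,i5  xor.ALU blt.BR  -- pair
[4] i6  or.ALU  -- RAW r0
[5] i7,i8  xor.ALU beq.BR  -- pair
[6] i9  ld.MEM  -- no-port MEM/MEM
[7] i10,i11  ld.MEM or.ALU  -- pair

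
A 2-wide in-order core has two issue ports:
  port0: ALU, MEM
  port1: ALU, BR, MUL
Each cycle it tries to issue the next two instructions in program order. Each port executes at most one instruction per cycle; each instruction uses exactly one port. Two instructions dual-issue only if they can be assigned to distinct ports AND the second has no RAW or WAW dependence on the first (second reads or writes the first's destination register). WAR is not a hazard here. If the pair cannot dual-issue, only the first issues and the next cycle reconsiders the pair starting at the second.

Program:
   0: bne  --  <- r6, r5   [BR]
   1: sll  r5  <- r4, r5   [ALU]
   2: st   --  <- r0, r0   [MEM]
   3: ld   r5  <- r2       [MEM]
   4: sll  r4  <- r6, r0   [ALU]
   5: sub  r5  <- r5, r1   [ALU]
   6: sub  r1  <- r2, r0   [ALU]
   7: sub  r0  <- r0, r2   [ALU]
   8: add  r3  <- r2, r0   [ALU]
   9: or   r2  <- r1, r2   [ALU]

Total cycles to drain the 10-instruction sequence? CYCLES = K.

CYCLES = 6

[0] i0&i1  bne+sll  -- pair
[1] i2  st  -- no-port MEM/MEM
[2] i3&i4  ld+sll  -- pair
[3] i5&i6  sub+sub  -- pair
[4] i7  sub  -- RAW r0
[5] i8&i9  add+or  -- pair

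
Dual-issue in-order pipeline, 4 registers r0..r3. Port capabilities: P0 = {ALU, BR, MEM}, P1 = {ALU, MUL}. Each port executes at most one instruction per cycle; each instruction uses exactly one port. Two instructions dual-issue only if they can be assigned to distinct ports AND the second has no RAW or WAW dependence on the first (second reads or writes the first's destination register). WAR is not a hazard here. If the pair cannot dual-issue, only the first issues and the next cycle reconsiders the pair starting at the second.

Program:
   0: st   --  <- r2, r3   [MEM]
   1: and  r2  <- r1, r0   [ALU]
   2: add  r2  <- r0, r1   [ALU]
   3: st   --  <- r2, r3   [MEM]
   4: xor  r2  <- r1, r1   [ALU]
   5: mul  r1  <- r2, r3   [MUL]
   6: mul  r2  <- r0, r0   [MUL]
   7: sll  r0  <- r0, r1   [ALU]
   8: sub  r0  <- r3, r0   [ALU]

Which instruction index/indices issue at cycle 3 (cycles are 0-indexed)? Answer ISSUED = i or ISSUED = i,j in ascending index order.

#0 head=0: st.MEM+and.ALU i0&i1 dual
#1 head=2: add.ALU i2 RAW r2
#2 head=3: st.MEM+xor.ALU i3&i4 dual
#3 head=5: mul.MUL i5 no-port MUL/MUL
#4 head=6: mul.MUL+sll.ALU i6&i7 dual
#5 head=8: sub.ALU i8 tail

ISSUED = 5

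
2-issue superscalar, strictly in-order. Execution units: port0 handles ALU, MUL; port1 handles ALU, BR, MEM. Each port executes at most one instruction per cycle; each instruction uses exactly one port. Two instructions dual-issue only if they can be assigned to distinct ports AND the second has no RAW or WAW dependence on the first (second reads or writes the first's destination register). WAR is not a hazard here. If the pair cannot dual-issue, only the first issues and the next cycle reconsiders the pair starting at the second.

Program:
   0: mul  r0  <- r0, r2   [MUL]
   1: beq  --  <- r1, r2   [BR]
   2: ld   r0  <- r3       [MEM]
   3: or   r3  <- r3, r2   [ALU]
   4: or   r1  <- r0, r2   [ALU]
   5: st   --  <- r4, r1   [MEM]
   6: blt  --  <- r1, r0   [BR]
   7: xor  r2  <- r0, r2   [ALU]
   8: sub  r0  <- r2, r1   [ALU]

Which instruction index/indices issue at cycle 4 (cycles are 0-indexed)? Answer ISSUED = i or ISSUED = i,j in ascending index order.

ISSUED = 6,7

[0] i0,i1  mul;beq  -- 2-wide
[1] i2,i3  ld;or  -- 2-wide
[2] i4  or  -- RAW r1
[3] i5  st  -- no-port MEM/BR
[4] i6,i7  blt;xor  -- 2-wide
[5] i8  sub  -- tail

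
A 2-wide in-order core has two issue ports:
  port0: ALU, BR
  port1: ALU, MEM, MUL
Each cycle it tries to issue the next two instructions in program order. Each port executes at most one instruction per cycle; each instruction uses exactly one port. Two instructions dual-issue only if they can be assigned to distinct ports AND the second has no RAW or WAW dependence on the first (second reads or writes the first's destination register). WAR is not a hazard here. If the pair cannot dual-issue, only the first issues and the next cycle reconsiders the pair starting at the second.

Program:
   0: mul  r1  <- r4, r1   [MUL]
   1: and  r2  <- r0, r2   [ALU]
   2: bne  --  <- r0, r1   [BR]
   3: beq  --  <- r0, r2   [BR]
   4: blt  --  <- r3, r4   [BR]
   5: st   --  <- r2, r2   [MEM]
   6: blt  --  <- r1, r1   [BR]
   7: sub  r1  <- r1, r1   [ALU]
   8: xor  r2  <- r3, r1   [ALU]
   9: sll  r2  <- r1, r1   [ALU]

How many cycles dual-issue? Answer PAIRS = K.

  cy0 -> i0,i1 (mul/and) dual
  cy1 -> i2 (bne) no-port BR/BR
  cy2 -> i3 (beq) no-port BR/BR
  cy3 -> i4,i5 (blt/st) dual
  cy4 -> i6,i7 (blt/sub) dual
  cy5 -> i8 (xor) WAW r2
  cy6 -> i9 (sll) tail

PAIRS = 3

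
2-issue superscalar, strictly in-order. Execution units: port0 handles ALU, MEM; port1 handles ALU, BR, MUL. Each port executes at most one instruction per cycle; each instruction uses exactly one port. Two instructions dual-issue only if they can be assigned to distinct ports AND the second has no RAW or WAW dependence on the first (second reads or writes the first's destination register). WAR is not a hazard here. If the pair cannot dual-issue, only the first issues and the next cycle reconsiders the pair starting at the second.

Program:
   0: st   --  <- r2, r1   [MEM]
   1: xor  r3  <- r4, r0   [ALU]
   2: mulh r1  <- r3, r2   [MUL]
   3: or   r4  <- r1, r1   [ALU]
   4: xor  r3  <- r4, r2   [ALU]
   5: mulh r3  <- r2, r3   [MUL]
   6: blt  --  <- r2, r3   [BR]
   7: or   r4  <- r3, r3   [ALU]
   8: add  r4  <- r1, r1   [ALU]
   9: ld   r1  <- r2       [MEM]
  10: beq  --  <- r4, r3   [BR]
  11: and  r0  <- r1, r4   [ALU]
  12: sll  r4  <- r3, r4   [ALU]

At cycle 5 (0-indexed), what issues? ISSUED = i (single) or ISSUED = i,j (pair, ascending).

#0 head=0: st;xor i0&i1 2-wide
#1 head=2: mulh i2 RAW r1
#2 head=3: or i3 RAW r4
#3 head=4: xor i4 RAW+WAW r3
#4 head=5: mulh i5 no-port MUL/BR
#5 head=6: blt;or i6&i7 2-wide
#6 head=8: add;ld i8&i9 2-wide
#7 head=10: beq;and i10&i11 2-wide
#8 head=12: sll i12 tail

ISSUED = 6,7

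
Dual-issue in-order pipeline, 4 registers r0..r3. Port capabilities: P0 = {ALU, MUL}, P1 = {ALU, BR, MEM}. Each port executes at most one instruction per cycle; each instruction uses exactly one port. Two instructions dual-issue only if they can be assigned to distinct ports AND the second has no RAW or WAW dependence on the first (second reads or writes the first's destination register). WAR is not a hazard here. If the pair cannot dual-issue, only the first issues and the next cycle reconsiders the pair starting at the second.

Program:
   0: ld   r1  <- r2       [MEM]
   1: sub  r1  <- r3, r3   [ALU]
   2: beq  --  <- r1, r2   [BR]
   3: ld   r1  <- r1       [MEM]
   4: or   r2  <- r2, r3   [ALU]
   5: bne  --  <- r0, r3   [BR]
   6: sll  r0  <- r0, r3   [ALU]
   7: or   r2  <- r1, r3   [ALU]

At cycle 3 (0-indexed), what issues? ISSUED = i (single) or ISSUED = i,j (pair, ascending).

t=0 i0:ld.MEM ; WAW r1
t=1 i1:sub.ALU ; RAW r1
t=2 i2:beq.BR ; no-port BR/MEM
t=3 i3/i4:ld.MEM;or.ALU ; pair
t=4 i5/i6:bne.BR;sll.ALU ; pair
t=5 i7:or.ALU ; tail

ISSUED = 3,4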